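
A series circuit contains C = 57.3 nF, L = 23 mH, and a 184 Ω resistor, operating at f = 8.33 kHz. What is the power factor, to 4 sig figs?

0.2068

ω = 2πf = 52340 rad/s
X_L = ωL = 1204 Ω
X_C = 1/(ωC) = 333.4 Ω
Net reactance X = X_L − X_C = 870.4 Ω
Z = 184.0 + j870.4 Ω
|Z| = √(184.0² + 870.4²) = 889.6 Ω
∠Z = arctan(870.4/184.0) = 78.06°
cos φ = cos(78.06°) = 0.2068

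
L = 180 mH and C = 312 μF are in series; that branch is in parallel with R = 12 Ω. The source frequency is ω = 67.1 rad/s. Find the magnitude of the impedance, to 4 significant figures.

X_L = ωL = 12.08 Ω
X_C = 1/(ωC) = 47.77 Ω
Branch 1: Z₁ = R = 12.00 Ω
Branch 2 (series LC): Z₂ = j(X_L − X_C) = −j35.69 Ω
Parallel: Z = Z₁Z₂/(Z₁+Z₂), |Z| = 11.37 Ω, ∠Z = -18.58°

11.37 Ω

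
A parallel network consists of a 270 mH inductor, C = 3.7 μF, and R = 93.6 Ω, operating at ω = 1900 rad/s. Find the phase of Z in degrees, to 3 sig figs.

X_L = ωL = 513 Ω
X_C = 1/(ωC) = 142 Ω
Parallel: admittances add. Y = 1/R + 1/(jωL) + jωC
Y = (0.0107 + j0.00508) S
|Y| = 0.0118 S → |Z| = 1/|Y| = 84.5 Ω, ∠Z = −∠Y = -25.4°

-25.4°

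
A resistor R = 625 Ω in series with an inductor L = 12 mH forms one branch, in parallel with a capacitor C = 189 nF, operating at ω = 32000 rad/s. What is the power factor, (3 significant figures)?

0.213

X_L = ωL = 384 Ω
X_C = 1/(ωC) = 165 Ω
Branch 1 (R+jX_L): Z₁ = 625 + j384 Ω, |Z₁| = 734 Ω
Branch 2 (−jX_C): Z₂ = −j165 Ω
Parallel: Z = Z₁Z₂/(Z₁+Z₂), |Z| = 183 Ω, ∠Z = -77.7°
cos φ = cos(-77.7°) = 0.213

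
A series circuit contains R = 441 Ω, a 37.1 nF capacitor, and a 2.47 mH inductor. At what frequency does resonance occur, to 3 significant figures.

ω₀ = 1/√(LC) = 1/√(0.00247 × 3.71e-08) = 104500 rad/s
f₀ = ω₀/(2π) = 16.6 kHz

16.6 kHz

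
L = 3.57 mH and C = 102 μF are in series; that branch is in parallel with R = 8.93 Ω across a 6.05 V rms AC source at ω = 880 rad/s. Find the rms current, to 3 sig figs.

1.02 A

X_L = ωL = 3.14 Ω
X_C = 1/(ωC) = 11.1 Ω
Branch 1: Z₁ = R = 8.93 Ω
Branch 2 (series LC): Z₂ = j(X_L − X_C) = −j8.00 Ω
Parallel: Z = Z₁Z₂/(Z₁+Z₂), |Z| = 5.96 Ω, ∠Z = -48.1°
I = V/|Z| = 6.05/5.96 = 1.02 A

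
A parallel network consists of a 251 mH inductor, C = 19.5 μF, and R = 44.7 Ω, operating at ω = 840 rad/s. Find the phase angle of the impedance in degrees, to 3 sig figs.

-27.5°

X_L = ωL = 211 Ω
X_C = 1/(ωC) = 61.1 Ω
Parallel: admittances add. Y = 1/R + 1/(jωL) + jωC
Y = (0.0224 + j0.0116) S
|Y| = 0.0252 S → |Z| = 1/|Y| = 39.7 Ω, ∠Z = −∠Y = -27.5°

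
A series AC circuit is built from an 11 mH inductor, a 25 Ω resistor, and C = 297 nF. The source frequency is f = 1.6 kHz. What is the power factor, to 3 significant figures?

ω = 2πf = 10050 rad/s
X_L = ωL = 111 Ω
X_C = 1/(ωC) = 335 Ω
Net reactance X = X_L − X_C = -224 Ω
Z = 25.0 − j224 Ω
|Z| = √(25.0² + 224²) = 226 Ω
∠Z = arctan(-224/25.0) = -83.6°
cos φ = cos(-83.6°) = 0.111

0.111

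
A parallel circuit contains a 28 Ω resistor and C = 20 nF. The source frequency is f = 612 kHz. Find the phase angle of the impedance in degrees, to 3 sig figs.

-65.1°

ω = 2πf = 3.845e+06 rad/s
X_C = 1/(ωC) = 13.0 Ω
Parallel: admittances add. Y = 1/R + jωC
Y = (0.0357 + j0.0769) S
|Y| = 0.0848 S → |Z| = 1/|Y| = 11.8 Ω, ∠Z = −∠Y = -65.1°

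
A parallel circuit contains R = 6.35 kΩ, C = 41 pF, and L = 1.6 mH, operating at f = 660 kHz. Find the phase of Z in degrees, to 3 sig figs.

ω = 2πf = 4.147e+06 rad/s
X_L = ωL = 6640 Ω
X_C = 1/(ωC) = 5880 Ω
Parallel: admittances add. Y = 1/R + 1/(jωL) + jωC
Y = (0.000157 + j1.93e-05) S
|Y| = 0.000159 S → |Z| = 1/|Y| = 6300 Ω, ∠Z = −∠Y = -6.99°

-6.99°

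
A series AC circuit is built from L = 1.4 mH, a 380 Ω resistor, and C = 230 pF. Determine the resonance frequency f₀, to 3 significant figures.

ω₀ = 1/√(LC) = 1/√(0.0014 × 2.3e-10) = 1.762e+06 rad/s
f₀ = ω₀/(2π) = 280 kHz

280 kHz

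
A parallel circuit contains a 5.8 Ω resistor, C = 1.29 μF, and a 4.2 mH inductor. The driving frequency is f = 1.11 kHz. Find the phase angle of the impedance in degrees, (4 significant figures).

ω = 2πf = 6974 rad/s
X_L = ωL = 29.29 Ω
X_C = 1/(ωC) = 111.1 Ω
Parallel: admittances add. Y = 1/R + 1/(jωL) + jωC
Y = (0.1724 − j0.02514) S
|Y| = 0.1742 S → |Z| = 1/|Y| = 5.739 Ω, ∠Z = −∠Y = 8.297°

8.297°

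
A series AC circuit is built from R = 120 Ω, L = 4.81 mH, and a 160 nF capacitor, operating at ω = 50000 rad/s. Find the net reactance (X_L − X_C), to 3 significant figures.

X_L = ωL = 240 Ω
X_C = 1/(ωC) = 125 Ω
X = 240 − 125 = 116 Ω

116 Ω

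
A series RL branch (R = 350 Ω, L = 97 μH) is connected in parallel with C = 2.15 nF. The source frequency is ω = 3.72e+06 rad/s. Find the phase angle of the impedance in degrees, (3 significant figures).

X_L = ωL = 361 Ω
X_C = 1/(ωC) = 125 Ω
Branch 1 (R+jX_L): Z₁ = 350 + j361 Ω, |Z₁| = 503 Ω
Branch 2 (−jX_C): Z₂ = −j125 Ω
Parallel: Z = Z₁Z₂/(Z₁+Z₂), |Z| = 149 Ω, ∠Z = -78.1°

-78.1°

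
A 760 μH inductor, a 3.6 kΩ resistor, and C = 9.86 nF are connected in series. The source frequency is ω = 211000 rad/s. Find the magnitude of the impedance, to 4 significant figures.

3614 Ω

X_L = ωL = 160.4 Ω
X_C = 1/(ωC) = 480.7 Ω
Net reactance X = X_L − X_C = -320.3 Ω
Z = 3600 − j320.3 Ω
|Z| = √(3600² + 320.3²) = 3614 Ω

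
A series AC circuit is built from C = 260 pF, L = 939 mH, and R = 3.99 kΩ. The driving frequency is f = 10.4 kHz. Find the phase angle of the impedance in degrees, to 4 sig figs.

ω = 2πf = 65350 rad/s
X_L = ωL = 61360 Ω
X_C = 1/(ωC) = 58860 Ω
Net reactance X = X_L − X_C = 2500 Ω
Z = 3990 + j2500 Ω
|Z| = √(3990² + 2500²) = 4709 Ω
∠Z = arctan(2500/3990) = 32.07°

32.07°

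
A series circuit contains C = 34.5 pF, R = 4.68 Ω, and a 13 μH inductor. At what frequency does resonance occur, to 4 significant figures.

ω₀ = 1/√(LC) = 1/√(1.3e-05 × 3.45e-11) = 4.722e+07 rad/s
f₀ = ω₀/(2π) = 7.515 MHz

7.515 MHz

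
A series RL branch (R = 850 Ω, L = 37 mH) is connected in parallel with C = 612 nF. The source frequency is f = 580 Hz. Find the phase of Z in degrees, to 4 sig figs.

ω = 2πf = 3644 rad/s
X_L = ωL = 134.8 Ω
X_C = 1/(ωC) = 448.4 Ω
Branch 1 (R+jX_L): Z₁ = 850.0 + j134.8 Ω, |Z₁| = 860.6 Ω
Branch 2 (−jX_C): Z₂ = −j448.4 Ω
Parallel: Z = Z₁Z₂/(Z₁+Z₂), |Z| = 425.9 Ω, ∠Z = -60.74°

-60.74°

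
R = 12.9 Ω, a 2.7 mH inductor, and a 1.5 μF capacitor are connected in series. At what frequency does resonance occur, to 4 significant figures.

ω₀ = 1/√(LC) = 1/√(0.0027 × 1.5e-06) = 15710 rad/s
f₀ = ω₀/(2π) = 2.501 kHz

2.501 kHz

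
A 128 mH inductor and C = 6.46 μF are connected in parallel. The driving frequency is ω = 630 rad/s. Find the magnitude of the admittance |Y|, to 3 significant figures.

8.33 mS

X_L = ωL = 80.6 Ω
X_C = 1/(ωC) = 246 Ω
Parallel: admittances add. Y = 1/(jωL) + jωC
Y = (0 − j0.00833) S
|Y| = 0.00833 S → |Z| = 1/|Y| = 120 Ω, ∠Z = −∠Y = 90.0°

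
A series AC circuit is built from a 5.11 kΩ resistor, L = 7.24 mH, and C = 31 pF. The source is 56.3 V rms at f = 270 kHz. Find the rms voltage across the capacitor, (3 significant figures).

ω = 2πf = 1.696e+06 rad/s
X_L = ωL = 12300 Ω
X_C = 1/(ωC) = 19000 Ω
Net reactance X = X_L − X_C = -6730 Ω
Z = 5110 − j6730 Ω
|Z| = √(5110² + 6730²) = 8450 Ω
I = V/|Z| = 6.66 mA
V_C = I·|Z_C| = 0.00666 × 19000 = 127 V

127 V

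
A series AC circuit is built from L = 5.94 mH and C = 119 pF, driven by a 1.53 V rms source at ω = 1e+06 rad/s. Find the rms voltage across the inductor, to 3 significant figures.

X_L = ωL = 5940 Ω
X_C = 1/(ωC) = 8400 Ω
Net reactance X = X_L − X_C = -2460 Ω
Z = − j2460 Ω
|Z| = √(0² + 2460²) = 2460 Ω
I = V/|Z| = 621 μA
V_L = I·|Z_L| = 0.000621 × 5940 = 3.69 V

3.69 V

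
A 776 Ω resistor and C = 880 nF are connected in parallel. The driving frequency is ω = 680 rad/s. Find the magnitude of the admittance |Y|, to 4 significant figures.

1.421 mS

X_C = 1/(ωC) = 1671 Ω
Parallel: admittances add. Y = 1/R + jωC
Y = (0.001289 + j0.0005984) S
|Y| = 0.001421 S → |Z| = 1/|Y| = 703.8 Ω, ∠Z = −∠Y = -24.91°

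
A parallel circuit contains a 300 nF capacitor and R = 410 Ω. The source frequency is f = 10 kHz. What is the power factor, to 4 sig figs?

0.1283

ω = 2πf = 62830 rad/s
X_C = 1/(ωC) = 53.05 Ω
Parallel: admittances add. Y = 1/R + jωC
Y = (0.002439 + j0.01885) S
|Y| = 0.01901 S → |Z| = 1/|Y| = 52.61 Ω, ∠Z = −∠Y = -82.63°
cos φ = cos(-82.63°) = 0.1283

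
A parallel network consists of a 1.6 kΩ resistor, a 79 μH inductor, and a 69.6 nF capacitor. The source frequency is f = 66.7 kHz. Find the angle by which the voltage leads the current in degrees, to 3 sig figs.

ω = 2πf = 419100 rad/s
X_L = ωL = 33.1 Ω
X_C = 1/(ωC) = 34.3 Ω
Parallel: admittances add. Y = 1/R + 1/(jωL) + jωC
Y = (0.000625 − j0.00104) S
|Y| = 0.00121 S → |Z| = 1/|Y| = 827 Ω, ∠Z = −∠Y = 58.9°

58.9°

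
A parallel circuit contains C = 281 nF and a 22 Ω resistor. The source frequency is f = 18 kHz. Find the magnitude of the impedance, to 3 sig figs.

18.0 Ω

ω = 2πf = 113100 rad/s
X_C = 1/(ωC) = 31.5 Ω
Parallel: admittances add. Y = 1/R + jωC
Y = (0.0455 + j0.0318) S
|Y| = 0.0555 S → |Z| = 1/|Y| = 18.0 Ω, ∠Z = −∠Y = -35.0°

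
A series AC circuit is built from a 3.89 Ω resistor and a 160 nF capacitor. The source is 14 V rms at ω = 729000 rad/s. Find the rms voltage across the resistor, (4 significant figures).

5.785 V

X_C = 1/(ωC) = 8.573 Ω
Z = 3.890 − j8.573 Ω
|Z| = √(3.890² + 8.573²) = 9.415 Ω
I = V/|Z| = 1.487 A
V_R = I·|Z_R| = 1.487 × 3.890 = 5.785 V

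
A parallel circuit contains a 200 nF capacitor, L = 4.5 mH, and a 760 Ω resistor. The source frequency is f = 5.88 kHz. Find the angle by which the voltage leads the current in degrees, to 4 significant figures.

-46.24°

ω = 2πf = 36950 rad/s
X_L = ωL = 166.3 Ω
X_C = 1/(ωC) = 135.3 Ω
Parallel: admittances add. Y = 1/R + 1/(jωL) + jωC
Y = (0.001316 + j0.001374) S
|Y| = 0.001902 S → |Z| = 1/|Y| = 525.6 Ω, ∠Z = −∠Y = -46.24°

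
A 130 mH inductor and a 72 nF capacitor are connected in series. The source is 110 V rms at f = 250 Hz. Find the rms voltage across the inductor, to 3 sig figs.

ω = 2πf = 1571 rad/s
X_L = ωL = 204 Ω
X_C = 1/(ωC) = 8840 Ω
Net reactance X = X_L − X_C = -8640 Ω
Z = − j8640 Ω
|Z| = √(0² + 8640²) = 8640 Ω
I = V/|Z| = 12.7 mA
V_L = I·|Z_L| = 0.0127 × 204 = 2.60 V

2.60 V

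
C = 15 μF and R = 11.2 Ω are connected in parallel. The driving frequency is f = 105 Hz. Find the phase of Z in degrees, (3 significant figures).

-6.32°

ω = 2πf = 659.7 rad/s
X_C = 1/(ωC) = 101 Ω
Parallel: admittances add. Y = 1/R + jωC
Y = (0.0893 + j0.00990) S
|Y| = 0.0898 S → |Z| = 1/|Y| = 11.1 Ω, ∠Z = −∠Y = -6.32°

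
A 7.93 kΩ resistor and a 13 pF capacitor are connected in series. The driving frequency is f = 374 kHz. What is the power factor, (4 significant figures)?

0.2354

ω = 2πf = 2.35e+06 rad/s
X_C = 1/(ωC) = 32730 Ω
Z = 7930 − j32730 Ω
|Z| = √(7930² + 32730²) = 33680 Ω
∠Z = arctan(-32730/7930) = -76.38°
cos φ = cos(-76.38°) = 0.2354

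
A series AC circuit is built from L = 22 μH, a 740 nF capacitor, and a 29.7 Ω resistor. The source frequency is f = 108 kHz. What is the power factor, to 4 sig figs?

ω = 2πf = 678600 rad/s
X_L = ωL = 14.93 Ω
X_C = 1/(ωC) = 1.991 Ω
Net reactance X = X_L − X_C = 12.94 Ω
Z = 29.70 + j12.94 Ω
|Z| = √(29.70² + 12.94²) = 32.40 Ω
∠Z = arctan(12.94/29.70) = 23.54°
cos φ = cos(23.54°) = 0.9168

0.9168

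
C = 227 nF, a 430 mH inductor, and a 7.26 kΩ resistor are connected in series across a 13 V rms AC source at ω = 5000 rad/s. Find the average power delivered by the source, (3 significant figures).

22.6 mW

X_L = ωL = 2150 Ω
X_C = 1/(ωC) = 881 Ω
Net reactance X = X_L − X_C = 1270 Ω
Z = 7260 + j1270 Ω
|Z| = √(7260² + 1270²) = 7370 Ω
∠Z = arctan(1270/7260) = 9.91°
I = V/|Z| = 1.76 mA
P = VI cos φ = 13 × 0.00176 × cos(9.91°) = 22.6 mW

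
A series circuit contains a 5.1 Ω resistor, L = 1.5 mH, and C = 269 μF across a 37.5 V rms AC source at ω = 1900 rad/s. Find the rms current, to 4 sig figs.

X_L = ωL = 2.850 Ω
X_C = 1/(ωC) = 1.957 Ω
Net reactance X = X_L − X_C = 0.8934 Ω
Z = 5.100 + j0.8934 Ω
|Z| = √(5.100² + 0.8934²) = 5.178 Ω
I = V/|Z| = 37.5/5.178 = 7.243 A

7.243 A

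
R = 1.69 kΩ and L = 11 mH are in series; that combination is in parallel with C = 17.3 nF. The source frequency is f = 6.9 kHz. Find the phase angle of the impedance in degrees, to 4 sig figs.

-47.37°

ω = 2πf = 43350 rad/s
X_L = ωL = 476.9 Ω
X_C = 1/(ωC) = 1333 Ω
Branch 1 (R+jX_L): Z₁ = 1690 + j476.9 Ω, |Z₁| = 1756 Ω
Branch 2 (−jX_C): Z₂ = −j1333 Ω
Parallel: Z = Z₁Z₂/(Z₁+Z₂), |Z| = 1236 Ω, ∠Z = -47.37°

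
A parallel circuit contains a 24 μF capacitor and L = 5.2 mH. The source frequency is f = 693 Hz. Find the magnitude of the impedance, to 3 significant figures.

16.6 Ω

ω = 2πf = 4354 rad/s
X_L = ωL = 22.6 Ω
X_C = 1/(ωC) = 9.57 Ω
Parallel: admittances add. Y = 1/(jωL) + jωC
Y = (0 + j0.0603) S
|Y| = 0.0603 S → |Z| = 1/|Y| = 16.6 Ω, ∠Z = −∠Y = -90.0°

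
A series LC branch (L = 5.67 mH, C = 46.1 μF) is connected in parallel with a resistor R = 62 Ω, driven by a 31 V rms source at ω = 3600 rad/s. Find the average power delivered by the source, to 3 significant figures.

X_L = ωL = 20.4 Ω
X_C = 1/(ωC) = 6.03 Ω
Branch 1: Z₁ = R = 62.0 Ω
Branch 2 (series LC): Z₂ = j(X_L − X_C) = j14.4 Ω
Parallel: Z = Z₁Z₂/(Z₁+Z₂), |Z| = 14.0 Ω, ∠Z = 76.9°
I = V/|Z| = 2.21 A
P = VI cos φ = 31 × 2.21 × cos(76.9°) = 15.5 W

15.5 W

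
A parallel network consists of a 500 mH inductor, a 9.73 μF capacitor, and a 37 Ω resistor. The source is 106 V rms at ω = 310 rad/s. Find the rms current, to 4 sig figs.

2.888 A

X_L = ωL = 155.0 Ω
X_C = 1/(ωC) = 331.5 Ω
Parallel: admittances add. Y = 1/R + 1/(jωL) + jωC
Y = (0.02703 − j0.003435) S
|Y| = 0.02724 S → |Z| = 1/|Y| = 36.70 Ω, ∠Z = −∠Y = 7.244°
I = V/|Z| = 106/36.70 = 2.888 A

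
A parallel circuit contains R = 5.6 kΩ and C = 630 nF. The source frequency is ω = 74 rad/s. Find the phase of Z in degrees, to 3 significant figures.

X_C = 1/(ωC) = 21500 Ω
Parallel: admittances add. Y = 1/R + jωC
Y = (0.000179 + j4.66e-05) S
|Y| = 0.000185 S → |Z| = 1/|Y| = 5420 Ω, ∠Z = −∠Y = -14.6°

-14.6°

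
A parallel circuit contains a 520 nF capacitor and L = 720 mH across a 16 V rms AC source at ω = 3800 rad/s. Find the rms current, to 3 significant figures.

X_L = ωL = 2740 Ω
X_C = 1/(ωC) = 506 Ω
Parallel: admittances add. Y = 1/(jωL) + jωC
Y = (0 + j0.00161) S
|Y| = 0.00161 S → |Z| = 1/|Y| = 621 Ω, ∠Z = −∠Y = -90.0°
I = V/|Z| = 16/621 = 25.8 mA

25.8 mA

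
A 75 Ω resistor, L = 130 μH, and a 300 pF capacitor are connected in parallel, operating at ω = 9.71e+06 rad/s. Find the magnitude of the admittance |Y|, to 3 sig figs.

X_L = ωL = 1260 Ω
X_C = 1/(ωC) = 343 Ω
Parallel: admittances add. Y = 1/R + 1/(jωL) + jωC
Y = (0.0133 + j0.00212) S
|Y| = 0.0135 S → |Z| = 1/|Y| = 74.1 Ω, ∠Z = −∠Y = -9.04°

13.5 mS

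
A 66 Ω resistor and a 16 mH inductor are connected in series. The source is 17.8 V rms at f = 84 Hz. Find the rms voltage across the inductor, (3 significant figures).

2.26 V

ω = 2πf = 527.8 rad/s
X_L = ωL = 8.44 Ω
Z = 66.0 + j8.44 Ω
|Z| = √(66.0² + 8.44²) = 66.5 Ω
I = V/|Z| = 268 mA
V_L = I·|Z_L| = 0.268 × 8.44 = 2.26 V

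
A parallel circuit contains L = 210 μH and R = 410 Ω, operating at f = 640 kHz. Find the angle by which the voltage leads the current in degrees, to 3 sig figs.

ω = 2πf = 4.021e+06 rad/s
X_L = ωL = 844 Ω
Parallel: admittances add. Y = 1/R + 1/(jωL)
Y = (0.00244 − j0.00118) S
|Y| = 0.00271 S → |Z| = 1/|Y| = 369 Ω, ∠Z = −∠Y = 25.9°

25.9°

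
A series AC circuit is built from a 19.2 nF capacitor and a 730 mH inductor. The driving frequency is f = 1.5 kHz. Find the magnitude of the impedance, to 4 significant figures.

ω = 2πf = 9425 rad/s
X_L = ωL = 6880 Ω
X_C = 1/(ωC) = 5526 Ω
Net reactance X = X_L − X_C = 1354 Ω
Z = j1354 Ω
|Z| = √(0² + 1354²) = 1354 Ω

1354 Ω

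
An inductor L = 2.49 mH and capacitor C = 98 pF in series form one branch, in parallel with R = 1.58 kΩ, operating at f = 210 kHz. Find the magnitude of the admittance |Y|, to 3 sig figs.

672 μS

ω = 2πf = 1.319e+06 rad/s
X_L = ωL = 3290 Ω
X_C = 1/(ωC) = 7730 Ω
Branch 1: Z₁ = R = 1580 Ω
Branch 2 (series LC): Z₂ = j(X_L − X_C) = −j4450 Ω
Parallel: Z = Z₁Z₂/(Z₁+Z₂), |Z| = 1490 Ω, ∠Z = -19.6°
|Y| = 1/|Z| = 672 μS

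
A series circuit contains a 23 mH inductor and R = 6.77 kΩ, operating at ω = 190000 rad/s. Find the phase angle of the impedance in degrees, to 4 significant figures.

32.84°

X_L = ωL = 4370 Ω
Z = 6770 + j4370 Ω
|Z| = √(6770² + 4370²) = 8058 Ω
∠Z = arctan(4370/6770) = 32.84°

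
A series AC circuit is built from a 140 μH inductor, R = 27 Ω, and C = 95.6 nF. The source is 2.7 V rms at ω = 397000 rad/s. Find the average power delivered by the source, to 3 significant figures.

124 mW

X_L = ωL = 55.6 Ω
X_C = 1/(ωC) = 26.3 Ω
Net reactance X = X_L − X_C = 29.2 Ω
Z = 27.0 + j29.2 Ω
|Z| = √(27.0² + 29.2²) = 39.8 Ω
∠Z = arctan(29.2/27.0) = 47.3°
I = V/|Z| = 67.9 mA
P = VI cos φ = 2.7 × 0.0679 × cos(47.3°) = 124 mW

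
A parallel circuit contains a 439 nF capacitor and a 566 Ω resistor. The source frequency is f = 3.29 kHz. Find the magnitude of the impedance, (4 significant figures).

ω = 2πf = 20670 rad/s
X_C = 1/(ωC) = 110.2 Ω
Parallel: admittances add. Y = 1/R + jωC
Y = (0.001767 + j0.009075) S
|Y| = 0.009245 S → |Z| = 1/|Y| = 108.2 Ω, ∠Z = −∠Y = -78.98°

108.2 Ω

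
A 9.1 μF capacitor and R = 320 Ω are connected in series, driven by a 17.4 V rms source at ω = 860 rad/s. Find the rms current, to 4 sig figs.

X_C = 1/(ωC) = 127.8 Ω
Z = 320.0 − j127.8 Ω
|Z| = √(320.0² + 127.8²) = 344.6 Ω
I = V/|Z| = 17.4/344.6 = 50.50 mA

50.50 mA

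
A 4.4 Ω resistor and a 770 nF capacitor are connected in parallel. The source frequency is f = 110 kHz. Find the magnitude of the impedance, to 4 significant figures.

ω = 2πf = 691200 rad/s
X_C = 1/(ωC) = 1.879 Ω
Parallel: admittances add. Y = 1/R + jωC
Y = (0.2273 + j0.5322) S
|Y| = 0.5787 S → |Z| = 1/|Y| = 1.728 Ω, ∠Z = −∠Y = -66.87°

1.728 Ω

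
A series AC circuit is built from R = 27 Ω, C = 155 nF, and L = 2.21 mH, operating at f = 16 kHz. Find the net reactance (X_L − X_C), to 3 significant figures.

158 Ω

ω = 2πf = 100500 rad/s
X_L = ωL = 222 Ω
X_C = 1/(ωC) = 64.2 Ω
X = 222 − 64.2 = 158 Ω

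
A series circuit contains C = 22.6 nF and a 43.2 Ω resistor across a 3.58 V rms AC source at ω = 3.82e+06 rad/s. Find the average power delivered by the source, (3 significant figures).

X_C = 1/(ωC) = 11.6 Ω
Z = 43.2 − j11.6 Ω
|Z| = √(43.2² + 11.6²) = 44.7 Ω
∠Z = arctan(-11.6/43.2) = -15.0°
I = V/|Z| = 80.0 mA
P = VI cos φ = 3.58 × 0.0800 × cos(-15.0°) = 277 mW

277 mW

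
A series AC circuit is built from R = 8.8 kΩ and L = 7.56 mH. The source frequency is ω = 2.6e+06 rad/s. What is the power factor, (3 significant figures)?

0.409

X_L = ωL = 19700 Ω
Z = 8800 + j19700 Ω
|Z| = √(8800² + 19700²) = 21500 Ω
∠Z = arctan(19700/8800) = 65.9°
cos φ = cos(65.9°) = 0.409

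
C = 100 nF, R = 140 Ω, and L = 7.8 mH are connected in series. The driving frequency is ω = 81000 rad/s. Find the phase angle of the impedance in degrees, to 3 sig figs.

X_L = ωL = 632 Ω
X_C = 1/(ωC) = 123 Ω
Net reactance X = X_L − X_C = 508 Ω
Z = 140 + j508 Ω
|Z| = √(140² + 508²) = 527 Ω
∠Z = arctan(508/140) = 74.6°

74.6°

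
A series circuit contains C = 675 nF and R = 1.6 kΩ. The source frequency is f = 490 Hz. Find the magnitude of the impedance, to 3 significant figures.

ω = 2πf = 3079 rad/s
X_C = 1/(ωC) = 481 Ω
Z = 1600 − j481 Ω
|Z| = √(1600² + 481²) = 1670 Ω

1670 Ω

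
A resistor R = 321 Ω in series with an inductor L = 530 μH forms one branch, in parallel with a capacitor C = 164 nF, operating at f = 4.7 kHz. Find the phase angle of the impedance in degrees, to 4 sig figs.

ω = 2πf = 29530 rad/s
X_L = ωL = 15.65 Ω
X_C = 1/(ωC) = 206.5 Ω
Branch 1 (R+jX_L): Z₁ = 321.0 + j15.65 Ω, |Z₁| = 321.4 Ω
Branch 2 (−jX_C): Z₂ = −j206.5 Ω
Parallel: Z = Z₁Z₂/(Z₁+Z₂), |Z| = 177.7 Ω, ∠Z = -56.48°

-56.48°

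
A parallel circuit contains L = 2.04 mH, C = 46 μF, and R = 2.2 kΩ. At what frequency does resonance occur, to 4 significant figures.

519.5 Hz

ω₀ = 1/√(LC) = 1/√(0.00204 × 4.6e-05) = 3264 rad/s
f₀ = ω₀/(2π) = 519.5 Hz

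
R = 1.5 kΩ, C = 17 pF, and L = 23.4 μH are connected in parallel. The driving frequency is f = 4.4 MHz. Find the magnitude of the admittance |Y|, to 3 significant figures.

ω = 2πf = 2.765e+07 rad/s
X_L = ωL = 647 Ω
X_C = 1/(ωC) = 2130 Ω
Parallel: admittances add. Y = 1/R + 1/(jωL) + jωC
Y = (0.000667 − j0.00108) S
|Y| = 0.00127 S → |Z| = 1/|Y| = 790 Ω, ∠Z = −∠Y = 58.2°

1.27 mS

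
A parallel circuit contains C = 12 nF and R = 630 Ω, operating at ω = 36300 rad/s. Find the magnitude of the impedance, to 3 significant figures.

X_C = 1/(ωC) = 2300 Ω
Parallel: admittances add. Y = 1/R + jωC
Y = (0.00159 + j0.000436) S
|Y| = 0.00165 S → |Z| = 1/|Y| = 608 Ω, ∠Z = −∠Y = -15.3°

608 Ω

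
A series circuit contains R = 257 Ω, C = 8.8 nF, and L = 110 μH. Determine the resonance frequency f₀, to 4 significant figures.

161.8 kHz

ω₀ = 1/√(LC) = 1/√(0.00011 × 8.8e-09) = 1.016e+06 rad/s
f₀ = ω₀/(2π) = 161.8 kHz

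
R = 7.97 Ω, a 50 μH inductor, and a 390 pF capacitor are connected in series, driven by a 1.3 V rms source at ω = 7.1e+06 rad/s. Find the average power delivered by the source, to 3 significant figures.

X_L = ωL = 355 Ω
X_C = 1/(ωC) = 361 Ω
Net reactance X = X_L − X_C = -6.14 Ω
Z = 7.97 − j6.14 Ω
|Z| = √(7.97² + 6.14²) = 10.1 Ω
∠Z = arctan(-6.14/7.97) = -37.6°
I = V/|Z| = 129 mA
P = VI cos φ = 1.3 × 0.129 × cos(-37.6°) = 133 mW

133 mW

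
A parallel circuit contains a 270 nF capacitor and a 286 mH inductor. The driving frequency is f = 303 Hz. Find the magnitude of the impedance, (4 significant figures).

756.1 Ω

ω = 2πf = 1904 rad/s
X_L = ωL = 544.5 Ω
X_C = 1/(ωC) = 1945 Ω
Parallel: admittances add. Y = 1/(jωL) + jωC
Y = (0 − j0.001323) S
|Y| = 0.001323 S → |Z| = 1/|Y| = 756.1 Ω, ∠Z = −∠Y = 90.00°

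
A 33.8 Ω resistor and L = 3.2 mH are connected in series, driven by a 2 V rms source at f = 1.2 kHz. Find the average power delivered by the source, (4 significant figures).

ω = 2πf = 7540 rad/s
X_L = ωL = 24.13 Ω
Z = 33.80 + j24.13 Ω
|Z| = √(33.80² + 24.13²) = 41.53 Ω
∠Z = arctan(24.13/33.80) = 35.52°
I = V/|Z| = 48.16 mA
P = VI cos φ = 2 × 0.04816 × cos(35.52°) = 78.40 mW

78.40 mW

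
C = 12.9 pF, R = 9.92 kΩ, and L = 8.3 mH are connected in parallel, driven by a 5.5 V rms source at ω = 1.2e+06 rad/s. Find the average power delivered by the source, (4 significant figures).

X_L = ωL = 9960 Ω
X_C = 1/(ωC) = 64600 Ω
Parallel: admittances add. Y = 1/R + 1/(jωL) + jωC
Y = (0.0001008 − j8.492e-05) S
|Y| = 0.0001318 S → |Z| = 1/|Y| = 7587 Ω, ∠Z = −∠Y = 40.11°
I = V/|Z| = 724.9 μA
P = VI cos φ = 5.5 × 0.0007249 × cos(40.11°) = 3.049 mW

3.049 mW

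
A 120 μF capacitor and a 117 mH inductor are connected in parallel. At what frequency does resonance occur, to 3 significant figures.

42.5 Hz

ω₀ = 1/√(LC) = 1/√(0.117 × 0.00012) = 266.9 rad/s
f₀ = ω₀/(2π) = 42.5 Hz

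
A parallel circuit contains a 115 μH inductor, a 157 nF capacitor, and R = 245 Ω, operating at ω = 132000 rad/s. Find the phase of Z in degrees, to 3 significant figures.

X_L = ωL = 15.2 Ω
X_C = 1/(ωC) = 48.3 Ω
Parallel: admittances add. Y = 1/R + 1/(jωL) + jωC
Y = (0.00408 − j0.0452) S
|Y| = 0.0453 S → |Z| = 1/|Y| = 22.1 Ω, ∠Z = −∠Y = 84.8°

84.8°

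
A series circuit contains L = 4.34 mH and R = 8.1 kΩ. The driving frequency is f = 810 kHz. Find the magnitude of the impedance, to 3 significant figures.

23500 Ω

ω = 2πf = 5.089e+06 rad/s
X_L = ωL = 22100 Ω
Z = 8100 + j22100 Ω
|Z| = √(8100² + 22100²) = 23500 Ω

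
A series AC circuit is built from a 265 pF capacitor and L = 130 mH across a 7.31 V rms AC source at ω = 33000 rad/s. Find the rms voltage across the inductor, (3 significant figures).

0.285 V

X_L = ωL = 4290 Ω
X_C = 1/(ωC) = 114000 Ω
Net reactance X = X_L − X_C = -110000 Ω
Z = − j110000 Ω
|Z| = √(0² + 110000²) = 110000 Ω
I = V/|Z| = 66.4 μA
V_L = I·|Z_L| = 6.64e-05 × 4290 = 0.285 V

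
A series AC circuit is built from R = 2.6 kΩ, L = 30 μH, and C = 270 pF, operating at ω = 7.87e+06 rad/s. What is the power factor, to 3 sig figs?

0.996

X_L = ωL = 236 Ω
X_C = 1/(ωC) = 471 Ω
Net reactance X = X_L − X_C = -235 Ω
Z = 2600 − j235 Ω
|Z| = √(2600² + 235²) = 2610 Ω
∠Z = arctan(-235/2600) = -5.15°
cos φ = cos(-5.15°) = 0.996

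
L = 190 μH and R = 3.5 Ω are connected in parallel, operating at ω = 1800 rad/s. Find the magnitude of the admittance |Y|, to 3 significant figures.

2.94 S

X_L = ωL = 0.342 Ω
Parallel: admittances add. Y = 1/R + 1/(jωL)
Y = (0.286 − j2.92) S
|Y| = 2.94 S → |Z| = 1/|Y| = 0.340 Ω, ∠Z = −∠Y = 84.4°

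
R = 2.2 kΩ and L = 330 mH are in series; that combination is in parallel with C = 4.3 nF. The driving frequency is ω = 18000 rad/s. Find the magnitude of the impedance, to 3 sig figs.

X_L = ωL = 5940 Ω
X_C = 1/(ωC) = 12900 Ω
Branch 1 (R+jX_L): Z₁ = 2200 + j5940 Ω, |Z₁| = 6330 Ω
Branch 2 (−jX_C): Z₂ = −j12900 Ω
Parallel: Z = Z₁Z₂/(Z₁+Z₂), |Z| = 11200 Ω, ∠Z = 52.2°

11200 Ω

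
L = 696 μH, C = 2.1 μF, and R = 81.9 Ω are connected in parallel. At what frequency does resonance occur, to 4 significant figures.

4.163 kHz

ω₀ = 1/√(LC) = 1/√(0.000696 × 2.1e-06) = 26160 rad/s
f₀ = ω₀/(2π) = 4.163 kHz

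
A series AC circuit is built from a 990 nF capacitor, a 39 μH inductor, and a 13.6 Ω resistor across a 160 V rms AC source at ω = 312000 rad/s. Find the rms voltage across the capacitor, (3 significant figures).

X_L = ωL = 12.2 Ω
X_C = 1/(ωC) = 3.24 Ω
Net reactance X = X_L − X_C = 8.93 Ω
Z = 13.6 + j8.93 Ω
|Z| = √(13.6² + 8.93²) = 16.3 Ω
I = V/|Z| = 9.83 A
V_C = I·|Z_C| = 9.83 × 3.24 = 31.8 V

31.8 V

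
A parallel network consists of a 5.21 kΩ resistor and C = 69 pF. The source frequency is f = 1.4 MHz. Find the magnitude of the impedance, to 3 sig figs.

ω = 2πf = 8.796e+06 rad/s
X_C = 1/(ωC) = 1650 Ω
Parallel: admittances add. Y = 1/R + jωC
Y = (0.000192 + j0.000607) S
|Y| = 0.000637 S → |Z| = 1/|Y| = 1570 Ω, ∠Z = −∠Y = -72.5°

1570 Ω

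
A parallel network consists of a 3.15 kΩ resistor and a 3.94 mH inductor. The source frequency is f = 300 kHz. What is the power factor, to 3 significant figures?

0.921

ω = 2πf = 1.885e+06 rad/s
X_L = ωL = 7430 Ω
Parallel: admittances add. Y = 1/R + 1/(jωL)
Y = (0.000317 − j0.000135) S
|Y| = 0.000345 S → |Z| = 1/|Y| = 2900 Ω, ∠Z = −∠Y = 23.0°
cos φ = cos(23.0°) = 0.921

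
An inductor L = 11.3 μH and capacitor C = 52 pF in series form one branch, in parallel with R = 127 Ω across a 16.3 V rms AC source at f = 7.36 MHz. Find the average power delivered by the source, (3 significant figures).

ω = 2πf = 4.624e+07 rad/s
X_L = ωL = 523 Ω
X_C = 1/(ωC) = 416 Ω
Branch 1: Z₁ = R = 127 Ω
Branch 2 (series LC): Z₂ = j(X_L − X_C) = j107 Ω
Parallel: Z = Z₁Z₂/(Z₁+Z₂), |Z| = 81.7 Ω, ∠Z = 50.0°
I = V/|Z| = 200 mA
P = VI cos φ = 16.3 × 0.200 × cos(50.0°) = 2.09 W

2.09 W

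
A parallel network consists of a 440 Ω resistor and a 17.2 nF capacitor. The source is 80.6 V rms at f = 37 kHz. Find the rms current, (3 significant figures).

ω = 2πf = 232500 rad/s
X_C = 1/(ωC) = 250 Ω
Parallel: admittances add. Y = 1/R + jωC
Y = (0.00227 + j0.00400) S
|Y| = 0.00460 S → |Z| = 1/|Y| = 217 Ω, ∠Z = −∠Y = -60.4°
I = V/|Z| = 80.6/217 = 371 mA

371 mA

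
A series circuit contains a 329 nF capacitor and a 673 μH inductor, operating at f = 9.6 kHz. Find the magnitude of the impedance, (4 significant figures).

ω = 2πf = 60320 rad/s
X_L = ωL = 40.59 Ω
X_C = 1/(ωC) = 50.39 Ω
Net reactance X = X_L − X_C = -9.797 Ω
Z = − j9.797 Ω
|Z| = √(0² + 9.797²) = 9.797 Ω

9.797 Ω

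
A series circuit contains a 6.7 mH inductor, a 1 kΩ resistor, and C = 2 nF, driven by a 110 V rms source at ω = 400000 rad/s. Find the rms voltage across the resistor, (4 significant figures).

63.04 V

X_L = ωL = 2680 Ω
X_C = 1/(ωC) = 1250 Ω
Net reactance X = X_L − X_C = 1430 Ω
Z = 1000 + j1430 Ω
|Z| = √(1000² + 1430²) = 1745 Ω
I = V/|Z| = 63.04 mA
V_R = I·|Z_R| = 0.06304 × 1000 = 63.04 V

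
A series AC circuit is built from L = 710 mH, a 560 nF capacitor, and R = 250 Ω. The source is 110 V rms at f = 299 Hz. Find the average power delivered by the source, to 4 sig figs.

14.44 W

ω = 2πf = 1879 rad/s
X_L = ωL = 1334 Ω
X_C = 1/(ωC) = 950.5 Ω
Net reactance X = X_L − X_C = 383.3 Ω
Z = 250.0 + j383.3 Ω
|Z| = √(250.0² + 383.3²) = 457.7 Ω
∠Z = arctan(383.3/250.0) = 56.89°
I = V/|Z| = 240.4 mA
P = VI cos φ = 110 × 0.2404 × cos(56.89°) = 14.44 W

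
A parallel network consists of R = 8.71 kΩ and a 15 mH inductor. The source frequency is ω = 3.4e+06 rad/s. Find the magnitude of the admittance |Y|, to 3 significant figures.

116 μS

X_L = ωL = 51000 Ω
Parallel: admittances add. Y = 1/R + 1/(jωL)
Y = (0.000115 − j1.96e-05) S
|Y| = 0.000116 S → |Z| = 1/|Y| = 8590 Ω, ∠Z = −∠Y = 9.69°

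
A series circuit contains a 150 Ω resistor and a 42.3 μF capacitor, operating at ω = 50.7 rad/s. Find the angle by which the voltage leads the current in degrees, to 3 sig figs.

X_C = 1/(ωC) = 466 Ω
Z = 150 − j466 Ω
|Z| = √(150² + 466²) = 490 Ω
∠Z = arctan(-466/150) = -72.2°

-72.2°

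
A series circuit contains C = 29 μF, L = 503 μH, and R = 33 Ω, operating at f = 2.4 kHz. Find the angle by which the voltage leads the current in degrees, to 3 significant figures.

ω = 2πf = 15080 rad/s
X_L = ωL = 7.59 Ω
X_C = 1/(ωC) = 2.29 Ω
Net reactance X = X_L − X_C = 5.30 Ω
Z = 33.0 + j5.30 Ω
|Z| = √(33.0² + 5.30²) = 33.4 Ω
∠Z = arctan(5.30/33.0) = 9.12°

9.12°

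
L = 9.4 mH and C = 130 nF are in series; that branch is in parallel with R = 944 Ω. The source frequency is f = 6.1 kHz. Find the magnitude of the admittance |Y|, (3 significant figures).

ω = 2πf = 38330 rad/s
X_L = ωL = 360 Ω
X_C = 1/(ωC) = 201 Ω
Branch 1: Z₁ = R = 944 Ω
Branch 2 (series LC): Z₂ = j(X_L − X_C) = j160 Ω
Parallel: Z = Z₁Z₂/(Z₁+Z₂), |Z| = 157 Ω, ∠Z = 80.4°
|Y| = 1/|Z| = 6.36 mS

6.36 mS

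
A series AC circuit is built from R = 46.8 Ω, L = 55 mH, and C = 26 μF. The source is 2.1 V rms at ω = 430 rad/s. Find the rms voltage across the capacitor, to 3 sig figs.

2.33 V

X_L = ωL = 23.6 Ω
X_C = 1/(ωC) = 89.4 Ω
Net reactance X = X_L − X_C = -65.8 Ω
Z = 46.8 − j65.8 Ω
|Z| = √(46.8² + 65.8²) = 80.7 Ω
I = V/|Z| = 26.0 mA
V_C = I·|Z_C| = 0.0260 × 89.4 = 2.33 V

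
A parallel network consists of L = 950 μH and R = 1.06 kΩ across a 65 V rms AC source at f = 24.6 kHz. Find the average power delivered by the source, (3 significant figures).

3.99 W

ω = 2πf = 154600 rad/s
X_L = ωL = 147 Ω
Parallel: admittances add. Y = 1/R + 1/(jωL)
Y = (0.000943 − j0.00681) S
|Y| = 0.00688 S → |Z| = 1/|Y| = 145 Ω, ∠Z = −∠Y = 82.1°
I = V/|Z| = 447 mA
P = VI cos φ = 65 × 0.447 × cos(82.1°) = 3.99 W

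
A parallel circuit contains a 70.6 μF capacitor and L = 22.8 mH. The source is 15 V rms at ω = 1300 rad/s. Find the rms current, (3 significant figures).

871 mA

X_L = ωL = 29.6 Ω
X_C = 1/(ωC) = 10.9 Ω
Parallel: admittances add. Y = 1/(jωL) + jωC
Y = (0 + j0.0580) S
|Y| = 0.0580 S → |Z| = 1/|Y| = 17.2 Ω, ∠Z = −∠Y = -90.0°
I = V/|Z| = 15/17.2 = 871 mA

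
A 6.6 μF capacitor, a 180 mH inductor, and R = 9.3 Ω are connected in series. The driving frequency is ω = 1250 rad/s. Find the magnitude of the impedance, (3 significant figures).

104 Ω

X_L = ωL = 225 Ω
X_C = 1/(ωC) = 121 Ω
Net reactance X = X_L − X_C = 104 Ω
Z = 9.30 + j104 Ω
|Z| = √(9.30² + 104²) = 104 Ω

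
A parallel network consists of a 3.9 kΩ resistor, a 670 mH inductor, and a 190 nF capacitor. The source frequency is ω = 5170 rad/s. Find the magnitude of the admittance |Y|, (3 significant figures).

739 μS

X_L = ωL = 3460 Ω
X_C = 1/(ωC) = 1020 Ω
Parallel: admittances add. Y = 1/R + 1/(jωL) + jωC
Y = (0.000256 + j0.000694) S
|Y| = 0.000739 S → |Z| = 1/|Y| = 1350 Ω, ∠Z = −∠Y = -69.7°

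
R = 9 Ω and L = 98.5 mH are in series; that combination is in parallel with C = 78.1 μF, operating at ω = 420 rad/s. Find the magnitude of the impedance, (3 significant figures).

X_L = ωL = 41.4 Ω
X_C = 1/(ωC) = 30.5 Ω
Branch 1 (R+jX_L): Z₁ = 9.00 + j41.4 Ω, |Z₁| = 42.3 Ω
Branch 2 (−jX_C): Z₂ = −j30.5 Ω
Parallel: Z = Z₁Z₂/(Z₁+Z₂), |Z| = 91.4 Ω, ∠Z = -62.7°

91.4 Ω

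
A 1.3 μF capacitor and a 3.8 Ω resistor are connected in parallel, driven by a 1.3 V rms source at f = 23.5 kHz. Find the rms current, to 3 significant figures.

ω = 2πf = 147700 rad/s
X_C = 1/(ωC) = 5.21 Ω
Parallel: admittances add. Y = 1/R + jωC
Y = (0.263 + j0.192) S
|Y| = 0.326 S → |Z| = 1/|Y| = 3.07 Ω, ∠Z = −∠Y = -36.1°
I = V/|Z| = 1.3/3.07 = 423 mA

423 mA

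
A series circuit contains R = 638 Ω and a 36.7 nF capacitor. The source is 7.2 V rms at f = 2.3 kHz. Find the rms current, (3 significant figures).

3.62 mA

ω = 2πf = 14450 rad/s
X_C = 1/(ωC) = 1890 Ω
Z = 638 − j1890 Ω
|Z| = √(638² + 1890²) = 1990 Ω
I = V/|Z| = 7.2/1990 = 3.62 mA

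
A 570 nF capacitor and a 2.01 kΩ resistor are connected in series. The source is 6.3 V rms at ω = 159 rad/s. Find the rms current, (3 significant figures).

X_C = 1/(ωC) = 11000 Ω
Z = 2010 − j11000 Ω
|Z| = √(2010² + 11000²) = 11200 Ω
I = V/|Z| = 6.3/11200 = 562 μA

562 μA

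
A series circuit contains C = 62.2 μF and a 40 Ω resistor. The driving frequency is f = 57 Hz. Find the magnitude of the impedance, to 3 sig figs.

ω = 2πf = 358.1 rad/s
X_C = 1/(ωC) = 44.9 Ω
Z = 40.0 − j44.9 Ω
|Z| = √(40.0² + 44.9²) = 60.1 Ω

60.1 Ω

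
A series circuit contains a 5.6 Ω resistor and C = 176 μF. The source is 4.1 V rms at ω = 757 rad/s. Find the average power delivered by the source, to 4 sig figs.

1.073 W

X_C = 1/(ωC) = 7.506 Ω
Z = 5.600 − j7.506 Ω
|Z| = √(5.600² + 7.506²) = 9.365 Ω
∠Z = arctan(-7.506/5.600) = -53.27°
I = V/|Z| = 437.8 mA
P = VI cos φ = 4.1 × 0.4378 × cos(-53.27°) = 1.073 W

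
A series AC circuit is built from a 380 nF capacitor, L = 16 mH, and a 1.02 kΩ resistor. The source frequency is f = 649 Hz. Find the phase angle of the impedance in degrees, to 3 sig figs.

-29.6°

ω = 2πf = 4078 rad/s
X_L = ωL = 65.2 Ω
X_C = 1/(ωC) = 645 Ω
Net reactance X = X_L − X_C = -580 Ω
Z = 1020 − j580 Ω
|Z| = √(1020² + 580²) = 1170 Ω
∠Z = arctan(-580/1020) = -29.6°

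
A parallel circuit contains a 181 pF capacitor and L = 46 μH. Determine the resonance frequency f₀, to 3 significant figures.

ω₀ = 1/√(LC) = 1/√(4.6e-05 × 1.81e-10) = 1.096e+07 rad/s
f₀ = ω₀/(2π) = 1.74 MHz

1.74 MHz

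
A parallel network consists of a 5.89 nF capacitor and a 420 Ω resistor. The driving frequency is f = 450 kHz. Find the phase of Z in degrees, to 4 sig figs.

-81.86°

ω = 2πf = 2.827e+06 rad/s
X_C = 1/(ωC) = 60.05 Ω
Parallel: admittances add. Y = 1/R + jωC
Y = (0.002381 + j0.01665) S
|Y| = 0.01682 S → |Z| = 1/|Y| = 59.44 Ω, ∠Z = −∠Y = -81.86°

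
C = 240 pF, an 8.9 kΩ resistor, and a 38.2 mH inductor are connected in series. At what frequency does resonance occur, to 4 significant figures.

ω₀ = 1/√(LC) = 1/√(0.0382 × 2.4e-10) = 330300 rad/s
f₀ = ω₀/(2π) = 52.56 kHz

52.56 kHz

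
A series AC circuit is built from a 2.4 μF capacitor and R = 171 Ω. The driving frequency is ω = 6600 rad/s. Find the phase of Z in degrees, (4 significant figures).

-20.26°

X_C = 1/(ωC) = 63.13 Ω
Z = 171.0 − j63.13 Ω
|Z| = √(171.0² + 63.13²) = 182.3 Ω
∠Z = arctan(-63.13/171.0) = -20.26°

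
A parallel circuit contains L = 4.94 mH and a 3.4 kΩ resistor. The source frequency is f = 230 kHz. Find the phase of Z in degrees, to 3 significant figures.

25.5°

ω = 2πf = 1.445e+06 rad/s
X_L = ωL = 7140 Ω
Parallel: admittances add. Y = 1/R + 1/(jωL)
Y = (0.000294 − j0.000140) S
|Y| = 0.000326 S → |Z| = 1/|Y| = 3070 Ω, ∠Z = −∠Y = 25.5°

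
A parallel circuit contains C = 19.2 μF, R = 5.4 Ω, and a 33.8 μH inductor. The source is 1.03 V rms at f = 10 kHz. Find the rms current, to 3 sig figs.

ω = 2πf = 62830 rad/s
X_L = ωL = 2.12 Ω
X_C = 1/(ωC) = 0.829 Ω
Parallel: admittances add. Y = 1/R + 1/(jωL) + jωC
Y = (0.185 + j0.735) S
|Y| = 0.758 S → |Z| = 1/|Y| = 1.32 Ω, ∠Z = −∠Y = -75.9°
I = V/|Z| = 1.03/1.32 = 781 mA

781 mA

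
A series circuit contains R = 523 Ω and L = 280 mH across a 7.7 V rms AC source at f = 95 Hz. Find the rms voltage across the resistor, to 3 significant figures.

ω = 2πf = 596.9 rad/s
X_L = ωL = 167 Ω
Z = 523 + j167 Ω
|Z| = √(523² + 167²) = 549 Ω
I = V/|Z| = 14.0 mA
V_R = I·|Z_R| = 0.0140 × 523 = 7.33 V

7.33 V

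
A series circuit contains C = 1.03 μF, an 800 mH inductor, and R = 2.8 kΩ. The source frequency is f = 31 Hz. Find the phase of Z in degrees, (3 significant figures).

ω = 2πf = 194.8 rad/s
X_L = ωL = 156 Ω
X_C = 1/(ωC) = 4980 Ω
Net reactance X = X_L − X_C = -4830 Ω
Z = 2800 − j4830 Ω
|Z| = √(2800² + 4830²) = 5580 Ω
∠Z = arctan(-4830/2800) = -59.9°

-59.9°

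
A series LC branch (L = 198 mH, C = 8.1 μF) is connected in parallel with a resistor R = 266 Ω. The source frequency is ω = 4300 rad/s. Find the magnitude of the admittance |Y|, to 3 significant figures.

3.95 mS

X_L = ωL = 851 Ω
X_C = 1/(ωC) = 28.7 Ω
Branch 1: Z₁ = R = 266 Ω
Branch 2 (series LC): Z₂ = j(X_L − X_C) = j823 Ω
Parallel: Z = Z₁Z₂/(Z₁+Z₂), |Z| = 253 Ω, ∠Z = 17.9°
|Y| = 1/|Z| = 3.95 mS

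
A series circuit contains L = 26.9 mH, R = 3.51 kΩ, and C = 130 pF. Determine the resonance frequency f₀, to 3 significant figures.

ω₀ = 1/√(LC) = 1/√(0.0269 × 1.3e-10) = 534800 rad/s
f₀ = ω₀/(2π) = 85.1 kHz

85.1 kHz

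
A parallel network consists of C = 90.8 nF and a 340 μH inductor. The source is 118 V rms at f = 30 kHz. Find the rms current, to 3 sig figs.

178 mA

ω = 2πf = 188500 rad/s
X_L = ωL = 64.1 Ω
X_C = 1/(ωC) = 58.4 Ω
Parallel: admittances add. Y = 1/(jωL) + jωC
Y = (0 + j0.00151) S
|Y| = 0.00151 S → |Z| = 1/|Y| = 661 Ω, ∠Z = −∠Y = -90.0°
I = V/|Z| = 118/661 = 178 mA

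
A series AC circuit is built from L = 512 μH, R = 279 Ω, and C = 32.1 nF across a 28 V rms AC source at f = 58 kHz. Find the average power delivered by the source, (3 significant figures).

2.48 W

ω = 2πf = 364400 rad/s
X_L = ωL = 187 Ω
X_C = 1/(ωC) = 85.5 Ω
Net reactance X = X_L − X_C = 101 Ω
Z = 279 + j101 Ω
|Z| = √(279² + 101²) = 297 Ω
∠Z = arctan(101/279) = 19.9°
I = V/|Z| = 94.4 mA
P = VI cos φ = 28 × 0.0944 × cos(19.9°) = 2.48 W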